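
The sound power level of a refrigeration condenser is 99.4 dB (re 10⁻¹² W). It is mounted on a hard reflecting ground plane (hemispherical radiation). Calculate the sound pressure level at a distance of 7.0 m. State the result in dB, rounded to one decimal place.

74.5 dB

The power spreads over a hemisphere of area 2π·r², so L_p = L_w − 10·log₁₀(2π·r²).
2π·r² = 307.9 m², 10·log₁₀ of that is 24.884 dB.
L_p = 99.4 − 24.884 = 74.52 dB.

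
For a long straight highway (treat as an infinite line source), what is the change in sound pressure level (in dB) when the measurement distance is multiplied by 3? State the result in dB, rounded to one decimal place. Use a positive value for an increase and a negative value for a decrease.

-4.8 dB

With cylindrical spreading the level changes by −10·log₁₀(r₂/r₁).
ΔL = −10·log₁₀(3) = -4.77 dB.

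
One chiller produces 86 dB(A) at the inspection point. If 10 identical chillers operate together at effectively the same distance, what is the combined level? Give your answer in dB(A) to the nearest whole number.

N identical incoherent sources raise the level by 10·log₁₀ N.
L_total = 86 + 10·log₁₀(10) = 86 + 10.000 = 96.00 dB(A).

96 dB(A)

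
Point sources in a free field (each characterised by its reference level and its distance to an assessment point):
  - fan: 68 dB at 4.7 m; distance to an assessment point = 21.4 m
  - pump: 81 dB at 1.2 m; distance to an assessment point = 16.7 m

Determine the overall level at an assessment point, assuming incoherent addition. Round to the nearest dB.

First find each source's level at the receiver (point-source: −20·log₁₀(r/r_ref)), then combine on an intensity basis.
fan: 68 − 20·log₁₀(21.4/4.7) = 68 − 13.17 = 54.83 dB.
pump: 81 − 20·log₁₀(16.7/1.2) = 81 − 22.87 = 58.13 dB.
Σ 10^(L/10) = 9.544e+05 → L_total = 10·log₁₀(9.544e+05) = 59.80 dB.

60 dB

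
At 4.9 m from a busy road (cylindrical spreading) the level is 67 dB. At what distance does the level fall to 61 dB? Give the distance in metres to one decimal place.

Line-source spreading drops the level by 10·log₁₀(r₂/r₁); inverting, r₂/r₁ = 10^(ΔL/10).
r₂ = 4.9·10^((67−61)/10) = 4.9·10^(6.0/10) = 19.51 m.

19.5 m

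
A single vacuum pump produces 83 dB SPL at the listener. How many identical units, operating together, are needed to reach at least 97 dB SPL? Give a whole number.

Need L₁ + 10·log₁₀ N ≥ 97, i.e. log₁₀ N ≥ 1.40.
N ≥ 10^(14.0/10) = 25.119, so N = 26.

26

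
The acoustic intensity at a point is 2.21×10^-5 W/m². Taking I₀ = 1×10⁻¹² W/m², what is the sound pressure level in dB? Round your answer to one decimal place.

L = 10·log₁₀(I/I₀) = 10·log₁₀(2.21×10^-5/10⁻¹²) = 10·log₁₀(2.21×10^7).
L = 10·(0.3444 + 7) = 73.44 dB.

73.4 dB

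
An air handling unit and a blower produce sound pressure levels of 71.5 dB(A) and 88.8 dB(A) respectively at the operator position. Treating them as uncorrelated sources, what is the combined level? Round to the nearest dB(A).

Incoherent sources combine by intensity addition: L_total = 10·log₁₀(Σ 10^(L_i/10)).
Σ 10^(L/10) = 10^(71.5/10) + 10^(88.8/10) = 7.727e+08.
L_total = 10·log₁₀(7.727e+08) = 88.88 dB(A).

89 dB(A)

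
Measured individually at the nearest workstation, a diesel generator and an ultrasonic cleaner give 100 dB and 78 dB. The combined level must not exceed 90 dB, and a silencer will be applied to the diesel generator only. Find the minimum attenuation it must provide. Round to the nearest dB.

10 dB

The untreated sources together contribute 10^(78/10) = 6.310e+07, i.e. 78.00 dB.
The limit corresponds to 10^(90/10) = 1.000e+09; subtracting the fixed part leaves 9.369e+08 for the diesel generator, i.e. 89.72 dB.
So the diesel generator must be reduced from 100 to 89.72 dB: IL = 10.28 dB.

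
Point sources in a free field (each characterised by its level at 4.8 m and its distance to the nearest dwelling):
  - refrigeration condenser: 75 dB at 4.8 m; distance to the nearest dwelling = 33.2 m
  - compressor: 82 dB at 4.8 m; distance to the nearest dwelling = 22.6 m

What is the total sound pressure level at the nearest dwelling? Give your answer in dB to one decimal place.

68.9 dB

Apply inverse-square spreading to bring every level to the receiver, then sum 10^(L/10).
refrigeration condenser: 75 − 20·log₁₀(33.2/4.8) = 75 − 16.80 = 58.20 dB.
compressor: 82 − 20·log₁₀(22.6/4.8) = 82 − 13.46 = 68.54 dB.
Σ 10^(L/10) = 7.810e+06 → L_total = 10·log₁₀(7.810e+06) = 68.93 dB.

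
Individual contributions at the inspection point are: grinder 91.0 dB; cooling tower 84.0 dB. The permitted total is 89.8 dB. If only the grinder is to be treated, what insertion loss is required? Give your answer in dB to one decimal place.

2.5 dB

The untreated sources together contribute 10^(84.0/10) = 2.512e+08, i.e. 84.00 dB.
The limit corresponds to 10^(89.8/10) = 9.550e+08; subtracting the fixed part leaves 7.038e+08 for the grinder, i.e. 88.47 dB.
So the grinder must be reduced from 91.0 to 88.47 dB: IL = 2.53 dB.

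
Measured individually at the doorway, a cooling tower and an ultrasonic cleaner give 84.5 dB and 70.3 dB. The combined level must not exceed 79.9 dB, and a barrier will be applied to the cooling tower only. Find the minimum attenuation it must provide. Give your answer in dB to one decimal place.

5.1 dB

The untreated sources together contribute 10^(70.3/10) = 1.072e+07, i.e. 70.30 dB.
The limit corresponds to 10^(79.9/10) = 9.772e+07; subtracting the fixed part leaves 8.701e+07 for the cooling tower, i.e. 79.40 dB.
So the cooling tower must be reduced from 84.5 to 79.40 dB: IL = 5.10 dB.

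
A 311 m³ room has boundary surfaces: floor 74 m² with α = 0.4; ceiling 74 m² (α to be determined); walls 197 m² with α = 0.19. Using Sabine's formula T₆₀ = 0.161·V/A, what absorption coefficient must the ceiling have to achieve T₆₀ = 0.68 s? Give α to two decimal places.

A = 0.161·V/T₆₀ = 0.161·311/0.68 = 73.63 m² sabins.
Absorption from the other surfaces = 74·0.4 + 197·0.19 = 67.03 m², so the ceiling must supply 6.60 m² over 74 m².
α = 6.60/74 = 0.089.

0.09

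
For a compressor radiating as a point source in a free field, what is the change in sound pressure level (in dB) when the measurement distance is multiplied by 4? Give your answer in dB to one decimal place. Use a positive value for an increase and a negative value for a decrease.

-12.0 dB

Point-source spreading: ΔL = −20·log₁₀(r₂/r₁).
ΔL = −20·log₁₀(4) = -12.04 dB.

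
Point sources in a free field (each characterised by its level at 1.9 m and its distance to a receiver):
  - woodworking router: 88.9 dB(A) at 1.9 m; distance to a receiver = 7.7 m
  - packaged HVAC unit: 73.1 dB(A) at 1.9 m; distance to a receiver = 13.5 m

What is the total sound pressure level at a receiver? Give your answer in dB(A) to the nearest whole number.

Apply inverse-square spreading to bring every level to the receiver, then sum 10^(L/10).
woodworking router: 88.9 − 20·log₁₀(7.7/1.9) = 88.9 − 12.15 = 76.75 dB(A).
packaged HVAC unit: 73.1 − 20·log₁₀(13.5/1.9) = 73.1 − 17.03 = 56.07 dB(A).
Σ 10^(L/10) = 4.767e+07 → L_total = 10·log₁₀(4.767e+07) = 76.78 dB(A).

77 dB(A)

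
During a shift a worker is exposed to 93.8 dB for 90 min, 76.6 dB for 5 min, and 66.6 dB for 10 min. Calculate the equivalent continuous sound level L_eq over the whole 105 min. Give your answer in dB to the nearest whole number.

93 dB

The energy average is taken in the linear domain: L_eq = 10·log₁₀[(Σ tᵢ·10^(Lᵢ/10))/T], T = 105 min.
Σ tᵢ·10^(Lᵢ/10) = 90·10^(93.8/10) + 5·10^(76.6/10) + 10·10^(66.6/10) = 2.162e+11.
L_eq = 10·log₁₀(2.162e+11/105) = 93.14 dB.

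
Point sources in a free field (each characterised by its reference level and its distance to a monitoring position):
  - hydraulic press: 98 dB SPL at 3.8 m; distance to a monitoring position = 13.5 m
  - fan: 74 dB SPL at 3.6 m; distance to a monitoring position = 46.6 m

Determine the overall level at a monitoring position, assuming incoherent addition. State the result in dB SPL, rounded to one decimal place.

87.0 dB SPL

First find each source's level at the receiver (point-source: −20·log₁₀(r/r_ref)), then combine on an intensity basis.
hydraulic press: 98 − 20·log₁₀(13.5/3.8) = 98 − 11.01 = 86.99 dB SPL.
fan: 74 − 20·log₁₀(46.6/3.6) = 74 − 22.24 = 51.76 dB SPL.
Σ 10^(L/10) = 5.001e+08 → L_total = 10·log₁₀(5.001e+08) = 86.99 dB SPL.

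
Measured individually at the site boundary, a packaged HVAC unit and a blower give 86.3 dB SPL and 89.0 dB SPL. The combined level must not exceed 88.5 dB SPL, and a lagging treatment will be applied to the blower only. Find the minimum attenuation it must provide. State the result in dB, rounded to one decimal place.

Fixed contribution from the other source: Σ 10^(L/10) = 10^(86.3/10) = 4.266e+08 (86.30 dB SPL).
The limit corresponds to 10^(88.5/10) = 7.079e+08; subtracting the fixed part leaves 2.814e+08 for the blower, i.e. 84.49 dB SPL.
Required insertion loss = 89.0 − 84.49 = 4.51 dB.

4.5 dB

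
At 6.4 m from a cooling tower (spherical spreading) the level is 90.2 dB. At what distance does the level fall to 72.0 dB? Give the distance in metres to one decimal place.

The 18.2 dB drop corresponds to a distance ratio of 10^(18.2/20) for a point source.
r₂ = 6.4·10^((90.2−72.0)/20) = 6.4·10^(18.2/20) = 52.02 m.

52.0 m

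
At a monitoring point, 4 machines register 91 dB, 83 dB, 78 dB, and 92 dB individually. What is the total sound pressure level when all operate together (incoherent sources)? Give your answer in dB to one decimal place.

94.9 dB

For uncorrelated sources the intensities add, so convert each level to linear form, sum, and take 10·log₁₀ of the total.
Σ 10^(L/10) = 10^(91/10) + 10^(83/10) + 10^(78/10) + 10^(92/10) = 3.106e+09.
L_total = 10·log₁₀(3.106e+09) = 94.92 dB.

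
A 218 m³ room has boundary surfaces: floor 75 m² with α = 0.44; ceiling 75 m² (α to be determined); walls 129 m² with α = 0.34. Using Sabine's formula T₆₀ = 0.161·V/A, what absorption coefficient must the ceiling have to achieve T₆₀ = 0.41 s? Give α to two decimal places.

0.12

Required total absorption A = 0.161·218/0.41 = 85.60 m².
Absorption from the other surfaces = 75·0.44 + 129·0.34 = 76.86 m², so the ceiling must supply 8.74 m² over 75 m².
α = 8.74/75 = 0.117.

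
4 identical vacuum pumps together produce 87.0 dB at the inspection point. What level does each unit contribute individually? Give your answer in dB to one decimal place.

For N identical incoherent sources L_total = L₁ + 10·log₁₀ N, so L₁ = 87.0 − 10·log₁₀(4) = 87.0 − 6.021.

81.0 dB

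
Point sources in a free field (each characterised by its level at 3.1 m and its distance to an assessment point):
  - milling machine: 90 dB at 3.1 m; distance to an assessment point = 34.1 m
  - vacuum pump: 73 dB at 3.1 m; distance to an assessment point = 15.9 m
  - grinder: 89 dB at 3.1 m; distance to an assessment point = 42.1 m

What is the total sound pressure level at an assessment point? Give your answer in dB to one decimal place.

71.2 dB

First find each source's level at the receiver (point-source: −20·log₁₀(r/r_ref)), then combine on an intensity basis.
milling machine: 90 − 20·log₁₀(34.1/3.1) = 90 − 20.83 = 69.17 dB.
vacuum pump: 73 − 20·log₁₀(15.9/3.1) = 73 − 14.20 = 58.80 dB.
grinder: 89 − 20·log₁₀(42.1/3.1) = 89 − 22.66 = 66.34 dB.
Σ 10^(L/10) = 1.333e+07 → L_total = 10·log₁₀(1.333e+07) = 71.25 dB.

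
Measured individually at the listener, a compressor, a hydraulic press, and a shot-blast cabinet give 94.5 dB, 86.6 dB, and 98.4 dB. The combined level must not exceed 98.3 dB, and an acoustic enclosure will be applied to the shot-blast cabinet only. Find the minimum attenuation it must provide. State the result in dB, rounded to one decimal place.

Everything except the shot-blast cabinet sums to 10^(94.5/10) + 10^(86.6/10) = 3.275e+09 in linear terms, 95.15 dB.
The limit corresponds to 10^(98.3/10) = 6.761e+09; subtracting the fixed part leaves 3.485e+09 for the shot-blast cabinet, i.e. 95.42 dB.
So the shot-blast cabinet must be reduced from 98.4 to 95.42 dB: IL = 2.98 dB.

3.0 dB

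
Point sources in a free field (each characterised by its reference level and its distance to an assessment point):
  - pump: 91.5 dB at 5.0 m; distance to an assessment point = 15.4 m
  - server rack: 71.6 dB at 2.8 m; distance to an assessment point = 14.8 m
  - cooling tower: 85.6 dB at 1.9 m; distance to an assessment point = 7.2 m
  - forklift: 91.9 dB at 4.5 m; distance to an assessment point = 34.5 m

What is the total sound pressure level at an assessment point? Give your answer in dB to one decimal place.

First find each source's level at the receiver (point-source: −20·log₁₀(r/r_ref)), then combine on an intensity basis.
pump: 91.5 − 20·log₁₀(15.4/5.0) = 91.5 − 9.77 = 81.73 dB.
server rack: 71.6 − 20·log₁₀(14.8/2.8) = 71.6 − 14.46 = 57.14 dB.
cooling tower: 85.6 − 20·log₁₀(7.2/1.9) = 85.6 − 11.57 = 74.03 dB.
forklift: 91.9 − 20·log₁₀(34.5/4.5) = 91.9 − 17.69 = 74.21 dB.
Σ 10^(L/10) = 2.011e+08 → L_total = 10·log₁₀(2.011e+08) = 83.03 dB.

83.0 dB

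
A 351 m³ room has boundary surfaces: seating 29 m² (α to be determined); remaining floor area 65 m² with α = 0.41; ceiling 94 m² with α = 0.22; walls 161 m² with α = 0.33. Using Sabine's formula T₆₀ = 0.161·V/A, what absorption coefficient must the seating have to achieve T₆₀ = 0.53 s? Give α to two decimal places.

0.21

From T₆₀ = 0.161·V/A, the target T₆₀ = 0.53 s needs A = 0.161·351/0.53 = 106.62 m².
Absorption from the other surfaces = 65·0.41 + 94·0.22 + 161·0.33 = 100.46 m², so the seating must supply 6.16 m² over 29 m².
α = 6.16/29 = 0.213.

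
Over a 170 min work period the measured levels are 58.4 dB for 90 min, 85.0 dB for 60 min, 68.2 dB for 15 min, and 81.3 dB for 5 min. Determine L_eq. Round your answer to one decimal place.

80.7 dB

Weight each interval's intensity by its duration and average over T = 170 min:
Σ tᵢ·10^(Lᵢ/10) = 90·10^(58.4/10) + 60·10^(85.0/10) + 15·10^(68.2/10) + 5·10^(81.3/10) = 1.981e+10.
L_eq = 10·log₁₀(1.981e+10/170) = 80.66 dB.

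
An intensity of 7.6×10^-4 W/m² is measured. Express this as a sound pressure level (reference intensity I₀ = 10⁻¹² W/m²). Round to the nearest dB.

L = 10·log₁₀(I/I₀) = 10·log₁₀(7.6×10^-4/10⁻¹²) = 10·log₁₀(7.6×10^8).
L = 10·(0.8808 + 8) = 88.81 dB.

89 dB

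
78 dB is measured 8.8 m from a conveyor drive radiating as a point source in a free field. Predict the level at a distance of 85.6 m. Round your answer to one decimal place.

Spherical spreading from a point source gives a 20·log₁₀(r₂/r₁) drop.
L₂ = 78 − 20·log₁₀(85.6/8.8) = 78 − 19.760 = 58.24 dB.

58.2 dB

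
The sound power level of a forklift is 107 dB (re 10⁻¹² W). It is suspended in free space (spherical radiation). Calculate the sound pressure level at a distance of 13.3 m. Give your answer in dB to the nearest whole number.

74 dB

Free-field spherical radiation: L_p = L_w − 10·log₁₀(4π·r²), r = 13.3 m.
4π·r² = 2223 m², 10·log₁₀ of that is 33.469 dB.
L_p = 107 − 33.469 = 73.53 dB.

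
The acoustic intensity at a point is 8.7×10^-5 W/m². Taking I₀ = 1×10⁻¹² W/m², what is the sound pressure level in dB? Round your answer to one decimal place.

Dividing by I₀ shifts the exponent by 12: I/I₀ = 8.7×10^7.
L = 10·(0.9395 + 7) = 79.40 dB.

79.4 dB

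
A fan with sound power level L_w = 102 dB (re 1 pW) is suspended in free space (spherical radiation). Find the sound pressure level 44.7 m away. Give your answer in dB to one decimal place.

L_p = L_w − 10·log₁₀(4π·r²) with r = 44.7 m.
4π·r² = 2.511e+04 m², 10·log₁₀ of that is 43.998 dB.
L_p = 102 − 43.998 = 58.00 dB.

58.0 dB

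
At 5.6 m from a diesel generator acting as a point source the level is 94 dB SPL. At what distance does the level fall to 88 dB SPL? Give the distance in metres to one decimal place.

11.2 m

Point-source spreading drops the level by 20·log₁₀(r₂/r₁); inverting, r₂/r₁ = 10^(ΔL/20).
r₂ = 5.6·10^((94−88)/20) = 5.6·10^(6.0/20) = 11.17 m.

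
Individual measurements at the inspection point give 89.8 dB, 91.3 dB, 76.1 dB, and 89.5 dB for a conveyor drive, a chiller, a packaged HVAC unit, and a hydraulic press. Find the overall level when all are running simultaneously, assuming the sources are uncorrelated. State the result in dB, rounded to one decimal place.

95.1 dB

Incoherent sources combine by intensity addition: L_total = 10·log₁₀(Σ 10^(L_i/10)).
Σ 10^(L/10) = 10^(89.8/10) + 10^(91.3/10) + 10^(76.1/10) + 10^(89.5/10) = 3.236e+09.
L_total = 10·log₁₀(3.236e+09) = 95.10 dB.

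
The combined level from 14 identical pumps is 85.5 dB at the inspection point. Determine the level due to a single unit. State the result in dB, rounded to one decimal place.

Dividing the total intensity by 14 lowers the level by 10·log₁₀ 14 = 11.461 dB: L₁ = 85.5 − 11.461.

74.0 dB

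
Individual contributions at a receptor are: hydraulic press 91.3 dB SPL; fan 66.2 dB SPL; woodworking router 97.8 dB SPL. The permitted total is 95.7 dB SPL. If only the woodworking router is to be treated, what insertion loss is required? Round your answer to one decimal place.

Fixed contribution from the other sources: Σ 10^(L/10) = 10^(91.3/10) + 10^(66.2/10) = 1.353e+09 (91.31 dB SPL).
To meet 95.7 dB SPL overall, the treated woodworking router may contribute at most 10^(95.7/10) − 1.353e+09 = 2.362e+09, i.e. 93.73 dB SPL.
So the woodworking router must be reduced from 97.8 to 93.73 dB SPL: IL = 4.07 dB.

4.1 dB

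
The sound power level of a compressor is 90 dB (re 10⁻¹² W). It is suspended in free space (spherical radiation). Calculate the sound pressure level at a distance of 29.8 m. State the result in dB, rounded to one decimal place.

49.5 dB

The power spreads over a sphere of area 4π·r², so L_p = L_w − 10·log₁₀(4π·r²).
4π·r² = 1.116e+04 m², 10·log₁₀ of that is 40.476 dB.
L_p = 90 − 40.476 = 49.52 dB.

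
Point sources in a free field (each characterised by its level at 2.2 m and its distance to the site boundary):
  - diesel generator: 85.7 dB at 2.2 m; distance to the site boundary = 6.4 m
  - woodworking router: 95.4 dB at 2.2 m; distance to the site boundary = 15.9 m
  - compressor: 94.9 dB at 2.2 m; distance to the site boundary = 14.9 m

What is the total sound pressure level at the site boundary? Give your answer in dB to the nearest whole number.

Propagate each source to the receiver with L = L_ref − 20·log₁₀(r/r_ref), then add intensities.
diesel generator: 85.7 − 20·log₁₀(6.4/2.2) = 85.7 − 9.28 = 76.42 dB.
woodworking router: 95.4 − 20·log₁₀(15.9/2.2) = 95.4 − 17.18 = 78.22 dB.
compressor: 94.9 − 20·log₁₀(14.9/2.2) = 94.9 − 16.62 = 78.28 dB.
Σ 10^(L/10) = 1.777e+08 → L_total = 10·log₁₀(1.777e+08) = 82.50 dB.

82 dB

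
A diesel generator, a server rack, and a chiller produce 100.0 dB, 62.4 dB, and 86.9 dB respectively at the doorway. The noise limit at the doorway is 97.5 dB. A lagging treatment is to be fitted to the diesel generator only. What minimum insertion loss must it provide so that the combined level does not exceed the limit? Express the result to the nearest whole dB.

3 dB

The untreated sources together contribute 10^(62.4/10) + 10^(86.9/10) = 4.915e+08, i.e. 86.92 dB.
To meet 97.5 dB overall, the treated diesel generator may contribute at most 10^(97.5/10) − 4.915e+08 = 5.132e+09, i.e. 97.10 dB.
Required insertion loss = 100.0 − 97.10 = 2.90 dB.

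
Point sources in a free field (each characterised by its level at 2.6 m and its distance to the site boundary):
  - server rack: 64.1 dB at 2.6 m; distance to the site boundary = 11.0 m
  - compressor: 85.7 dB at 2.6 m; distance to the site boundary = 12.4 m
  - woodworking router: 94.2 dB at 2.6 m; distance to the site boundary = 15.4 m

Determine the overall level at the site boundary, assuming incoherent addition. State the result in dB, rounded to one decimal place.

79.6 dB

Propagate each source to the receiver with L = L_ref − 20·log₁₀(r/r_ref), then add intensities.
server rack: 64.1 − 20·log₁₀(11.0/2.6) = 64.1 − 12.53 = 51.57 dB.
compressor: 85.7 − 20·log₁₀(12.4/2.6) = 85.7 − 13.57 = 72.13 dB.
woodworking router: 94.2 − 20·log₁₀(15.4/2.6) = 94.2 − 15.45 = 78.75 dB.
Σ 10^(L/10) = 9.145e+07 → L_total = 10·log₁₀(9.145e+07) = 79.61 dB.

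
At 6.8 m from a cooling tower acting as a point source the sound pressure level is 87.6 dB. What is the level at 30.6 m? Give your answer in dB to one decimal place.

74.5 dB

For a point source, L₂ = L₁ − 20·log₁₀(r₂/r₁).
L₂ = 87.6 − 20·log₁₀(30.6/6.8) = 87.6 − 13.064 = 74.54 dB.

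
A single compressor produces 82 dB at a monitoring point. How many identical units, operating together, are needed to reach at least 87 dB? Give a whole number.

Need L₁ + 10·log₁₀ N ≥ 87, i.e. log₁₀ N ≥ 0.50.
N ≥ 10^(5.0/10) = 3.162, so N = 4.

4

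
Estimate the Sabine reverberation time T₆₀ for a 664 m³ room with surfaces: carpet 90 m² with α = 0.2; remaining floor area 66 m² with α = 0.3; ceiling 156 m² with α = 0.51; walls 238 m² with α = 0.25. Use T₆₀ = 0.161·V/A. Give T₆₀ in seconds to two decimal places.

0.60 s

Summing Sᵢαᵢ: 90·0.2 + 66·0.3 + 156·0.51 + 238·0.25 = 176.86 m².
T₆₀ = 0.161 × 664 / 176.86 = 0.604 s.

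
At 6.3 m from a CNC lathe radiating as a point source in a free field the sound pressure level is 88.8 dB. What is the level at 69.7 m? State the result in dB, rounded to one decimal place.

67.9 dB

Spherical spreading from a point source gives a 20·log₁₀(r₂/r₁) drop.
L₂ = 88.8 − 20·log₁₀(69.7/6.3) = 88.8 − 20.878 = 67.92 dB.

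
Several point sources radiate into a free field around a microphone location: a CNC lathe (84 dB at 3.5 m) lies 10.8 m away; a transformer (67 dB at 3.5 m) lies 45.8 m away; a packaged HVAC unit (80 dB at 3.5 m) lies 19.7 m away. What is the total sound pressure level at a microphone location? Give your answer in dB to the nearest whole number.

Apply inverse-square spreading to bring every level to the receiver, then sum 10^(L/10).
CNC lathe: 84 − 20·log₁₀(10.8/3.5) = 84 − 9.79 = 74.21 dB.
transformer: 67 − 20·log₁₀(45.8/3.5) = 67 − 22.34 = 44.66 dB.
packaged HVAC unit: 80 − 20·log₁₀(19.7/3.5) = 80 − 15.01 = 64.99 dB.
Σ 10^(L/10) = 2.957e+07 → L_total = 10·log₁₀(2.957e+07) = 74.71 dB.

75 dB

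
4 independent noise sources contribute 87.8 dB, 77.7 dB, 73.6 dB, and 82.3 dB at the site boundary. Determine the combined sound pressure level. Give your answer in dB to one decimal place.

89.3 dB

For uncorrelated sources the intensities add, so convert each level to linear form, sum, and take 10·log₁₀ of the total.
Σ 10^(L/10) = 10^(87.8/10) + 10^(77.7/10) + 10^(73.6/10) + 10^(82.3/10) = 8.542e+08.
L_total = 10·log₁₀(8.542e+08) = 89.32 dB.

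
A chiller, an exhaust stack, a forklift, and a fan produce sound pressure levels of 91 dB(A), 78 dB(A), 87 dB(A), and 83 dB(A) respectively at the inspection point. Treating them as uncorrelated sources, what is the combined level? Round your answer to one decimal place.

93.1 dB(A)

Incoherent sources combine by intensity addition: L_total = 10·log₁₀(Σ 10^(L_i/10)).
Σ 10^(L/10) = 10^(91/10) + 10^(78/10) + 10^(87/10) + 10^(83/10) = 2.023e+09.
L_total = 10·log₁₀(2.023e+09) = 93.06 dB(A).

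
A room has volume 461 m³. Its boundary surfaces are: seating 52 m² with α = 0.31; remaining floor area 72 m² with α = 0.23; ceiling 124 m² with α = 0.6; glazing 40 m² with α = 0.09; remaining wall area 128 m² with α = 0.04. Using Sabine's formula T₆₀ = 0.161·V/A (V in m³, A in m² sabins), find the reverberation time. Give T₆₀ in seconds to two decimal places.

0.64 s

A = Σ Sᵢαᵢ = 52·0.31 + 72·0.23 + 124·0.6 + 40·0.09 + 128·0.04 = 115.80 m².
T₆₀ = 0.161 × 461 / 115.80 = 0.641 s.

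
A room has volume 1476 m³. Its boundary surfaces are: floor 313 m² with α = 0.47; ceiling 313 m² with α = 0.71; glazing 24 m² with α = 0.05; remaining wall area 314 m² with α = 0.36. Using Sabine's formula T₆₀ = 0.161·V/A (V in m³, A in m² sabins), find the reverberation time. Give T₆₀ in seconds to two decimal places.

0.49 s

Total absorption A = 313·0.47 + 313·0.71 + 24·0.05 + 314·0.36 = 483.58 m² sabins.
T₆₀ = 0.161 × 1476 / 483.58 = 0.491 s.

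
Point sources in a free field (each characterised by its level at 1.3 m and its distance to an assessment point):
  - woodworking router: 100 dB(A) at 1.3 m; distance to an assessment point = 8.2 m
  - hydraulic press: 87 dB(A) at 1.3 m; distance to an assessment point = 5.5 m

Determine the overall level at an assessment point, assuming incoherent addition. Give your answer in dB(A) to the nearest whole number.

Propagate each source to the receiver with L = L_ref − 20·log₁₀(r/r_ref), then add intensities.
woodworking router: 100 − 20·log₁₀(8.2/1.3) = 100 − 16.00 = 84.00 dB(A).
hydraulic press: 87 − 20·log₁₀(5.5/1.3) = 87 − 12.53 = 74.47 dB(A).
Σ 10^(L/10) = 2.793e+08 → L_total = 10·log₁₀(2.793e+08) = 84.46 dB(A).

84 dB(A)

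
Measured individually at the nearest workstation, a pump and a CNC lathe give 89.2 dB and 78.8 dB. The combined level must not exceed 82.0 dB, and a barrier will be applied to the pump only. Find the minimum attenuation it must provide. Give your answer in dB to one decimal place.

10.0 dB

The untreated sources together contribute 10^(78.8/10) = 7.586e+07, i.e. 78.80 dB.
The limit corresponds to 10^(82.0/10) = 1.585e+08; subtracting the fixed part leaves 8.263e+07 for the pump, i.e. 79.17 dB.
Required insertion loss = 89.2 − 79.17 = 10.03 dB.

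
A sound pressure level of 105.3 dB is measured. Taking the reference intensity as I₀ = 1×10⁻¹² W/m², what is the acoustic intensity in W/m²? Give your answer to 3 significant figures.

0.0339 W/m²

I = I₀·10^(L/10) = 10⁻¹² × 10^(105.3/10) = 10^(-1.470).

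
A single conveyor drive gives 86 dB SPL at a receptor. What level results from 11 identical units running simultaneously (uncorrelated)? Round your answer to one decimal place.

96.4 dB SPL

L_total = L₁ + 10·log₁₀ N for N identical incoherent sources.
L_total = 86 + 10·log₁₀(11) = 86 + 10.414 = 96.41 dB SPL.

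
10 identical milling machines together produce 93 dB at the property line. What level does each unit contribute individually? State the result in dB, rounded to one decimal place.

Dividing the total intensity by 10 lowers the level by 10·log₁₀ 10 = 10.000 dB: L₁ = 93 − 10.000.

83.0 dB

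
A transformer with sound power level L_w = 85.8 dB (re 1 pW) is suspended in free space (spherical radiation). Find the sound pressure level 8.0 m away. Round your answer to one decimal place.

56.7 dB

The power spreads over a sphere of area 4π·r², so L_p = L_w − 10·log₁₀(4π·r²).
4π·r² = 804.2 m², 10·log₁₀ of that is 29.054 dB.
L_p = 85.8 − 29.054 = 56.75 dB.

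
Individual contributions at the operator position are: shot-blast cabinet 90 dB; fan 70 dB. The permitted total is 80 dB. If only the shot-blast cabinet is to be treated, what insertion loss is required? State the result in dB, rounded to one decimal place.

10.5 dB

Everything except the shot-blast cabinet sums to 10^(70/10) = 1.000e+07 in linear terms, 70.00 dB.
To meet 80 dB overall, the treated shot-blast cabinet may contribute at most 10^(80/10) − 1.000e+07 = 9.000e+07, i.e. 79.54 dB.
Required insertion loss = 90 − 79.54 = 10.46 dB.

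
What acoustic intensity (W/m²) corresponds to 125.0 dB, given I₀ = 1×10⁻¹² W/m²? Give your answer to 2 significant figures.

I/I₀ = 10^(125.0/10) = 3.162e+12, so I = 3.162e+12 × 10⁻¹² W/m².

3.2 W/m²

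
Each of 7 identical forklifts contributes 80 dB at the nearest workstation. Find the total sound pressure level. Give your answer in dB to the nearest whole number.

88 dB

L_total = L₁ + 10·log₁₀ N for N identical incoherent sources.
L_total = 80 + 10·log₁₀(7) = 80 + 8.451 = 88.45 dB.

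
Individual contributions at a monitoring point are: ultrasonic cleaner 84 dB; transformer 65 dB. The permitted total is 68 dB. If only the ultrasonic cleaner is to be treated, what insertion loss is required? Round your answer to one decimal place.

The untreated sources together contribute 10^(65/10) = 3.162e+06, i.e. 65.00 dB.
To meet 68 dB overall, the treated ultrasonic cleaner may contribute at most 10^(68/10) − 3.162e+06 = 3.147e+06, i.e. 64.98 dB.
Required insertion loss = 84 − 64.98 = 19.02 dB.

19.0 dB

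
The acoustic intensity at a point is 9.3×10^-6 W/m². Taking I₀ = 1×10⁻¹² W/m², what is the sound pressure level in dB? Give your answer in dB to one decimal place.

69.7 dB

L = 10·log₁₀(I/I₀) = 10·log₁₀(9.3×10^-6/10⁻¹²) = 10·log₁₀(9.3×10^6).
L = 10·(0.9685 + 6) = 69.68 dB.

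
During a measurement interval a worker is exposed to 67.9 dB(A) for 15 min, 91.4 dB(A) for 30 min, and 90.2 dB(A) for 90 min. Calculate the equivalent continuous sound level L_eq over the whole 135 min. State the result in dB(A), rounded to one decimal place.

90.0 dB(A)

The energy average is taken in the linear domain: L_eq = 10·log₁₀[(Σ tᵢ·10^(Lᵢ/10))/T], T = 135 min.
Σ tᵢ·10^(Lᵢ/10) = 15·10^(67.9/10) + 30·10^(91.4/10) + 90·10^(90.2/10) = 1.357e+11.
L_eq = 10·log₁₀(1.357e+11/135) = 90.02 dB(A).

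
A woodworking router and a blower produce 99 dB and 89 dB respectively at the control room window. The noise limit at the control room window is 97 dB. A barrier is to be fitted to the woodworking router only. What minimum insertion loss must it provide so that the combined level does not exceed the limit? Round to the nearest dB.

3 dB

Everything except the woodworking router sums to 10^(89/10) = 7.943e+08 in linear terms, 89.00 dB.
To meet 97 dB overall, the treated woodworking router may contribute at most 10^(97/10) − 7.943e+08 = 4.218e+09, i.e. 96.25 dB.
Required insertion loss = 99 − 96.25 = 2.75 dB.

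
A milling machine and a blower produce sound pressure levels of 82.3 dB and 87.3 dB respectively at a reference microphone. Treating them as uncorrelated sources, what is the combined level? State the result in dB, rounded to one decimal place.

For uncorrelated sources the intensities add, so convert each level to linear form, sum, and take 10·log₁₀ of the total.
Σ 10^(L/10) = 10^(82.3/10) + 10^(87.3/10) = 7.069e+08.
L_total = 10·log₁₀(7.069e+08) = 88.49 dB.

88.5 dB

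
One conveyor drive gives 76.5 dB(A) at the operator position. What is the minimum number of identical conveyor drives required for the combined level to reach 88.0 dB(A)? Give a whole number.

15

Need L₁ + 10·log₁₀ N ≥ 88.0, i.e. log₁₀ N ≥ 1.15.
N ≥ 10^(11.5/10) = 14.125, so N = 15.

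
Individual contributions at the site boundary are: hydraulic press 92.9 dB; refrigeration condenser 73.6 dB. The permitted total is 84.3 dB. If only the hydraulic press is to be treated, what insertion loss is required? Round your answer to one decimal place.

Fixed contribution from the other source: Σ 10^(L/10) = 10^(73.6/10) = 2.291e+07 (73.60 dB).
The limit corresponds to 10^(84.3/10) = 2.692e+08; subtracting the fixed part leaves 2.462e+08 for the hydraulic press, i.e. 83.91 dB.
Required insertion loss = 92.9 − 83.91 = 8.99 dB.

9.0 dB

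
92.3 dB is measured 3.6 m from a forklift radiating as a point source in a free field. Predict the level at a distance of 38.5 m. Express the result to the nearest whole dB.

72 dB

Spherical spreading from a point source gives a 20·log₁₀(r₂/r₁) drop.
L₂ = 92.3 − 20·log₁₀(38.5/3.6) = 92.3 − 20.583 = 71.72 dB.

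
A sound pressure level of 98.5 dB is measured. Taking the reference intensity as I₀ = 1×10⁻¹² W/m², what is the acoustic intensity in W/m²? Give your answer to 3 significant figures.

0.00708 W/m²

I = I₀·10^(L/10) = 10⁻¹² × 10^(98.5/10) = 10^(-2.150).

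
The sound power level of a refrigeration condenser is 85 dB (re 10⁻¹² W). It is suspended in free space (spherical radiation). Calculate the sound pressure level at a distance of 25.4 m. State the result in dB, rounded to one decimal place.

45.9 dB

The power spreads over a sphere of area 4π·r², so L_p = L_w − 10·log₁₀(4π·r²).
4π·r² = 8107 m², 10·log₁₀ of that is 39.089 dB.
L_p = 85 − 39.089 = 45.91 dB.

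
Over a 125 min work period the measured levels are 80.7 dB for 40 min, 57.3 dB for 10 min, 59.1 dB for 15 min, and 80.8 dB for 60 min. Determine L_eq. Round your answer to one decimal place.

L_eq = 10·log₁₀[(1/T)·Σ tᵢ·10^(Lᵢ/10)] with T = 125 min.
Σ tᵢ·10^(Lᵢ/10) = 40·10^(80.7/10) + 10·10^(57.3/10) + 15·10^(59.1/10) + 60·10^(80.8/10) = 1.193e+10.
L_eq = 10·log₁₀(1.193e+10/125) = 79.80 dB.

79.8 dB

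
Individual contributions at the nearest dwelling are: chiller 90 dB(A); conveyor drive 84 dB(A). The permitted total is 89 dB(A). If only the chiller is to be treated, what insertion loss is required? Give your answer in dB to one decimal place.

Fixed contribution from the other source: Σ 10^(L/10) = 10^(84/10) = 2.512e+08 (84.00 dB(A)).
To meet 89 dB(A) overall, the treated chiller may contribute at most 10^(89/10) − 2.512e+08 = 5.431e+08, i.e. 87.35 dB(A).
So the chiller must be reduced from 90 to 87.35 dB(A): IL = 2.65 dB.

2.7 dB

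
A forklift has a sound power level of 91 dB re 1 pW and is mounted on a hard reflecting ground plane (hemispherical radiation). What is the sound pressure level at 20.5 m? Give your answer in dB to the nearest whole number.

Free-field hemispherical radiation: L_p = L_w − 10·log₁₀(2π·r²), r = 20.5 m.
2π·r² = 2641 m², 10·log₁₀ of that is 34.217 dB.
L_p = 91 − 34.217 = 56.78 dB.

57 dB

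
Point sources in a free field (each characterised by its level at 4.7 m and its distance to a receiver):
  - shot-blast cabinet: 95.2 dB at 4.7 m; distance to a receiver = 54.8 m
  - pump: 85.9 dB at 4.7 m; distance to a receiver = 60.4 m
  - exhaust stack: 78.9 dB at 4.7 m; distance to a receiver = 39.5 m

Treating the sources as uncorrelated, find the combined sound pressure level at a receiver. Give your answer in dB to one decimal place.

74.4 dB

First find each source's level at the receiver (point-source: −20·log₁₀(r/r_ref)), then combine on an intensity basis.
shot-blast cabinet: 95.2 − 20·log₁₀(54.8/4.7) = 95.2 − 21.33 = 73.87 dB.
pump: 85.9 − 20·log₁₀(60.4/4.7) = 85.9 − 22.18 = 63.72 dB.
exhaust stack: 78.9 − 20·log₁₀(39.5/4.7) = 78.9 − 18.49 = 60.41 dB.
Σ 10^(L/10) = 2.781e+07 → L_total = 10·log₁₀(2.781e+07) = 74.44 dB.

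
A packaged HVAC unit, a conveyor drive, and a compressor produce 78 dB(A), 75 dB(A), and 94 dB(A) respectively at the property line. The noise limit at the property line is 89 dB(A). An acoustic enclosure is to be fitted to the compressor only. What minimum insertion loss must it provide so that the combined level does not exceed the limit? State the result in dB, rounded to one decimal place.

5.6 dB

The untreated sources together contribute 10^(78/10) + 10^(75/10) = 9.472e+07, i.e. 79.76 dB(A).
The limit corresponds to 10^(89/10) = 7.943e+08; subtracting the fixed part leaves 6.996e+08 for the compressor, i.e. 88.45 dB(A).
So the compressor must be reduced from 94 to 88.45 dB(A): IL = 5.55 dB.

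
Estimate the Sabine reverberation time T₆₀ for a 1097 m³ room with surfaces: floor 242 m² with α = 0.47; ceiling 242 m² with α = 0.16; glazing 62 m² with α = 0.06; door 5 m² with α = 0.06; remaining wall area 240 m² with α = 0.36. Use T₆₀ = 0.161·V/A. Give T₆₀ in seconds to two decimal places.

0.73 s

Total absorption A = 242·0.47 + 242·0.16 + 62·0.06 + 5·0.06 + 240·0.36 = 242.88 m² sabins.
T₆₀ = 0.161·V/A = 0.161·1097/242.88 = 0.727 s.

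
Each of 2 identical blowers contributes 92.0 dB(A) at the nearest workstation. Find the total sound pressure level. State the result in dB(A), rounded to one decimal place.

95.0 dB(A)

L_total = L₁ + 10·log₁₀ N for N identical incoherent sources.
L_total = 92.0 + 10·log₁₀(2) = 92.0 + 3.010 = 95.01 dB(A).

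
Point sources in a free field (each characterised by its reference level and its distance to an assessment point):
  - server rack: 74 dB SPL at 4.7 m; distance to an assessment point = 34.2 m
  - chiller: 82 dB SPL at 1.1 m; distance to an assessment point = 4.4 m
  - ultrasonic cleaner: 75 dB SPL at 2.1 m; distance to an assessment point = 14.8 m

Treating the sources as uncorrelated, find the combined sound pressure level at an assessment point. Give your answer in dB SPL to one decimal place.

First find each source's level at the receiver (point-source: −20·log₁₀(r/r_ref)), then combine on an intensity basis.
server rack: 74 − 20·log₁₀(34.2/4.7) = 74 − 17.24 = 56.76 dB SPL.
chiller: 82 − 20·log₁₀(4.4/1.1) = 82 − 12.04 = 69.96 dB SPL.
ultrasonic cleaner: 75 − 20·log₁₀(14.8/2.1) = 75 − 16.96 = 58.04 dB SPL.
Σ 10^(L/10) = 1.102e+07 → L_total = 10·log₁₀(1.102e+07) = 70.42 dB SPL.

70.4 dB SPL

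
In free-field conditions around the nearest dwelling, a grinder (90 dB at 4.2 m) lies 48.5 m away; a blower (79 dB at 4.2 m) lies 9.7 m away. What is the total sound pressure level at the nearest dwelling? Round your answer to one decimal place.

73.5 dB

First find each source's level at the receiver (point-source: −20·log₁₀(r/r_ref)), then combine on an intensity basis.
grinder: 90 − 20·log₁₀(48.5/4.2) = 90 − 21.25 = 68.75 dB.
blower: 79 − 20·log₁₀(9.7/4.2) = 79 − 7.27 = 71.73 dB.
Σ 10^(L/10) = 2.239e+07 → L_total = 10·log₁₀(2.239e+07) = 73.50 dB.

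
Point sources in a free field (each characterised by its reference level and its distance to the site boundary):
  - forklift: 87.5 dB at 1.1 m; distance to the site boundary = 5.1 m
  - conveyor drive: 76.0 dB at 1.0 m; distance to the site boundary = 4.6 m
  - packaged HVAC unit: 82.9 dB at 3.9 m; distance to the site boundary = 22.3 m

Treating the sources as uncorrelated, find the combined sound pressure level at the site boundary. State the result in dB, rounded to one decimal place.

Propagate each source to the receiver with L = L_ref − 20·log₁₀(r/r_ref), then add intensities.
forklift: 87.5 − 20·log₁₀(5.1/1.1) = 87.5 − 13.32 = 74.18 dB.
conveyor drive: 76.0 − 20·log₁₀(4.6/1.0) = 76.0 − 13.26 = 62.74 dB.
packaged HVAC unit: 82.9 − 20·log₁₀(22.3/3.9) = 82.9 − 15.14 = 67.76 dB.
Σ 10^(L/10) = 3.401e+07 → L_total = 10·log₁₀(3.401e+07) = 75.32 dB.

75.3 dB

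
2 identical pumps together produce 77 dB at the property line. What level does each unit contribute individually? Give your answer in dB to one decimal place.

For N identical incoherent sources L_total = L₁ + 10·log₁₀ N, so L₁ = 77 − 10·log₁₀(2) = 77 − 3.010.

74.0 dB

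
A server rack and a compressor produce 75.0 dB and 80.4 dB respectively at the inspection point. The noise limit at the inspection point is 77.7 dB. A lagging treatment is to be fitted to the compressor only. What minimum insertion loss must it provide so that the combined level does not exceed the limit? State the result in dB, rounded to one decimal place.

6.0 dB

Everything except the compressor sums to 10^(75.0/10) = 3.162e+07 in linear terms, 75.00 dB.
The limit corresponds to 10^(77.7/10) = 5.888e+07; subtracting the fixed part leaves 2.726e+07 for the compressor, i.e. 74.36 dB.
So the compressor must be reduced from 80.4 to 74.36 dB: IL = 6.04 dB.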